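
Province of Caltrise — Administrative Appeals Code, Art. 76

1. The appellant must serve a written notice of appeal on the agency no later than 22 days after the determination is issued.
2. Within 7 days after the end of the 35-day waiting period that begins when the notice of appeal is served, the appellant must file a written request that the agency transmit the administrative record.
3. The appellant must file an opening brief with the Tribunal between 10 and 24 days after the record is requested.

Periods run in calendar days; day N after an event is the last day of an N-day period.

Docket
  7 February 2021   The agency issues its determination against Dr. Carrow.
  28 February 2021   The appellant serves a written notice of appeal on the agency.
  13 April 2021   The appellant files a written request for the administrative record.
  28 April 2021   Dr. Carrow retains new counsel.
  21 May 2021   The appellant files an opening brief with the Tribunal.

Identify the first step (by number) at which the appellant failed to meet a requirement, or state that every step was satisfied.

Step 2

Step 1: 22 days after 7 February 2021 (when the determination is issued) is 1 March 2021; 28 February 2021 is within that limit.
Step 2: 7 days after 4 April 2021 (end of the 35-day waiting period, which began when the notice of appeal is served on 28 February 2021) is 11 April 2021; 13 April 2021 misses that deadline by 2 days.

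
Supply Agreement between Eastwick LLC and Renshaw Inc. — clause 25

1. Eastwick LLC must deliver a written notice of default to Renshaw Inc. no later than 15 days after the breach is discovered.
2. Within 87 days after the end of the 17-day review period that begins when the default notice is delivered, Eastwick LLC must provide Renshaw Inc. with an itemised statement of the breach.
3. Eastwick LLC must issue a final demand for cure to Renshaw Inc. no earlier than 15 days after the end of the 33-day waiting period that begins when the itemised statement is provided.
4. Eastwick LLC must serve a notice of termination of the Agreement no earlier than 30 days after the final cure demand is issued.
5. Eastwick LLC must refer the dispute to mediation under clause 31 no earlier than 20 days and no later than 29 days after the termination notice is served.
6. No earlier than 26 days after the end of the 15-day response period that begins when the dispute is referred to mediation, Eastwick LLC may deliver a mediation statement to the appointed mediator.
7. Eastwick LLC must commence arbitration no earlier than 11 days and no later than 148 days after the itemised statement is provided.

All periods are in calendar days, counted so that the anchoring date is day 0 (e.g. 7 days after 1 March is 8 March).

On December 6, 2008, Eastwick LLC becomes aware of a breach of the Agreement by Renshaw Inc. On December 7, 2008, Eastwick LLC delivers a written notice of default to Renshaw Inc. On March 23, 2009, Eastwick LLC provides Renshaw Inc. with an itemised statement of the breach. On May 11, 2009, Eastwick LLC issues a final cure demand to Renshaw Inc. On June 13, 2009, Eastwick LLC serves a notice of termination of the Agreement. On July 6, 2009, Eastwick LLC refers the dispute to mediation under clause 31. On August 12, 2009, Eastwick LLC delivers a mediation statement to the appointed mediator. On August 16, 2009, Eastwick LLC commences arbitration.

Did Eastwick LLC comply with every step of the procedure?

No

(1) due by December 6, 2008 + 15 days = December 21, 2008; completed December 7, 2008, before the deadline.
(2) due by December 24, 2008 + 87 days = March 21, 2009; March 23, 2009 misses that deadline by 2 days.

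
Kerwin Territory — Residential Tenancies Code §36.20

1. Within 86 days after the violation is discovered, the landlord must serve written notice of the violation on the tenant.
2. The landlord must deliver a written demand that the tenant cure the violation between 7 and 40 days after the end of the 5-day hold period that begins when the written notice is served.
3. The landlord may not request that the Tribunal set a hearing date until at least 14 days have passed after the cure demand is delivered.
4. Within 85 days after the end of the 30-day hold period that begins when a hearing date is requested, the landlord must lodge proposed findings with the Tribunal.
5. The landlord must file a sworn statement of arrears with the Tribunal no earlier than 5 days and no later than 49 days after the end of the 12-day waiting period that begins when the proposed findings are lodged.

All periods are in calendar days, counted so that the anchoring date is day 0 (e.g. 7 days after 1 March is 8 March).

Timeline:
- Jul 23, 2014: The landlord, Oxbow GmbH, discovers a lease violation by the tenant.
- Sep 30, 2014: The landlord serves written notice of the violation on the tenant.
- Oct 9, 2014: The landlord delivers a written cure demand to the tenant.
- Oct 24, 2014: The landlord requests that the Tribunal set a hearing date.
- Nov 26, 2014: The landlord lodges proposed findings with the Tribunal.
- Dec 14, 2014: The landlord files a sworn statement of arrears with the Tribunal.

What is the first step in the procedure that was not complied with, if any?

Step 2

(1) due by Jul 23, 2014 + 86 days = Oct 17, 2014; Sep 30, 2014 is within that limit.
(2) the permitted window runs from Oct 5, 2014 + 7 = Oct 12, 2014 to Oct 5, 2014 + 40 = Nov 14, 2014; Oct 9, 2014 is 3 days too early.
The analysis stops there.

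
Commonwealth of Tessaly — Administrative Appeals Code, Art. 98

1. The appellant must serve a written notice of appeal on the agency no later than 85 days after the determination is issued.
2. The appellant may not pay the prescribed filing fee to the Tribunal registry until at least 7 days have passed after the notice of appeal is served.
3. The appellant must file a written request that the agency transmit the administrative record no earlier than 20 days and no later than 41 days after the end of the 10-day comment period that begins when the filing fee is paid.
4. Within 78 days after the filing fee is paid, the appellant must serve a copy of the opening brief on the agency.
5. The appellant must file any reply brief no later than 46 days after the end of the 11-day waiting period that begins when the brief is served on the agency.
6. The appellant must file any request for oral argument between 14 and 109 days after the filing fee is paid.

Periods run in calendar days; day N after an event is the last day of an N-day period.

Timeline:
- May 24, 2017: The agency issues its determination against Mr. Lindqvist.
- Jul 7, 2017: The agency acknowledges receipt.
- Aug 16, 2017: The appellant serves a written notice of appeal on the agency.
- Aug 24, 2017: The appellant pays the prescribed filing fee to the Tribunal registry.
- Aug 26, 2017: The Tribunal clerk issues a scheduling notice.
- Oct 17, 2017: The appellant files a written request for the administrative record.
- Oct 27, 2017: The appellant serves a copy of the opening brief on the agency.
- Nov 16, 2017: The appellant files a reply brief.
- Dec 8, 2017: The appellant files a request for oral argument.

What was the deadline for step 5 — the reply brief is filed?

Dec 23, 2017

The brief is served on the agency on Oct 27, 2017; the 11-day waiting period therefore ends Nov 7, 2017, and step 5 runs from that date. 46 days after Nov 7, 2017 is Dec 23, 2017.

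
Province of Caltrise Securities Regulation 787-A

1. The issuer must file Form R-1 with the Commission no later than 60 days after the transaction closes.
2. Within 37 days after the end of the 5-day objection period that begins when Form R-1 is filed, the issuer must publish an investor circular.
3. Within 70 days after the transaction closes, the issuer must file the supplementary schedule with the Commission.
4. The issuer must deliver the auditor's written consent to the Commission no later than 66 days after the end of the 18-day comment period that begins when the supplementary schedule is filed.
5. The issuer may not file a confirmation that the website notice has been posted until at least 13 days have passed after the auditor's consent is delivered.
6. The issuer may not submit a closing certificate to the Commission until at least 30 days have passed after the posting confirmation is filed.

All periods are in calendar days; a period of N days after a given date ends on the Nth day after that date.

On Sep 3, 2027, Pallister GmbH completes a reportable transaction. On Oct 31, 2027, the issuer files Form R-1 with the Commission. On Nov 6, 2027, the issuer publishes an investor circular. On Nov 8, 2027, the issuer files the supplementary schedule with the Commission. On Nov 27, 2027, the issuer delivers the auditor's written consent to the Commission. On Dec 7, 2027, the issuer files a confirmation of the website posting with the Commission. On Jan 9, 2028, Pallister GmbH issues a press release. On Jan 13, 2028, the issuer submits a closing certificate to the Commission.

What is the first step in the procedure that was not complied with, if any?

Step 5

Step 1: 60 days after Sep 3, 2027 (when the transaction closes) is Nov 2, 2027; done Oct 31, 2027 — timely.
Step 2: 37 days after Nov 5, 2027 (end of the 5-day objection period, which began when Form R-1 is filed on Oct 31, 2027) is Dec 12, 2027; Nov 6, 2027 is within that limit.
Step 3: 70 days after Sep 3, 2027 (when the transaction closes) is Nov 12, 2027; completed Nov 8, 2027, before the deadline.
Step 4: 66 days after Nov 26, 2027 (end of the 18-day comment period, which began when the supplementary schedule is filed on Nov 8, 2027) is Jan 31, 2028; Nov 27, 2027 is within that limit.
Step 5: the earliest permitted date is 13 days after Nov 27, 2027 (when the auditor's consent is delivered), i.e. Dec 10, 2027; Dec 7, 2027 is 3 days before the earliest permitted date.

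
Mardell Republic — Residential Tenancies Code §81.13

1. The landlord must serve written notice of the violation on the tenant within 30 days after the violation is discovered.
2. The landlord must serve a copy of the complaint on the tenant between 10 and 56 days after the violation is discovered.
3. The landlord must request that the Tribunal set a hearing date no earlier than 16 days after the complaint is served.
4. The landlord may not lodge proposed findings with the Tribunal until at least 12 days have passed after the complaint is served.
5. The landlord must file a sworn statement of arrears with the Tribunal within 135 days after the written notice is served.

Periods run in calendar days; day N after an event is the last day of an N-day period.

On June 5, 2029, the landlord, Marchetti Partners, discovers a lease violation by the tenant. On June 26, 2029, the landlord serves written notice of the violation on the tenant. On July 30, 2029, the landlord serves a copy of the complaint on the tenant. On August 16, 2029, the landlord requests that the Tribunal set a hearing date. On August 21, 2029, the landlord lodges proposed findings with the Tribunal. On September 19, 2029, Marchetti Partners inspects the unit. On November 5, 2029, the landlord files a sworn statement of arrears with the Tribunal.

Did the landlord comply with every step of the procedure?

(1) due by June 5, 2029 + 30 days = July 5, 2029; June 26, 2029 is within that limit.
(2) the permitted window runs from June 5, 2029 + 10 = June 15, 2029 to June 5, 2029 + 56 = July 31, 2029; done July 30, 2029, which is between those dates.
(3) permitted from July 30, 2029 + 16 days = August 15, 2029 onward; done August 16, 2029 — permitted.
(4) permitted from July 30, 2029 + 12 days = August 11, 2029 onward; August 21, 2029 is on or after that date.
(5) due by June 26, 2029 + 135 days = November 8, 2029; November 5, 2029 is within that limit.

Yes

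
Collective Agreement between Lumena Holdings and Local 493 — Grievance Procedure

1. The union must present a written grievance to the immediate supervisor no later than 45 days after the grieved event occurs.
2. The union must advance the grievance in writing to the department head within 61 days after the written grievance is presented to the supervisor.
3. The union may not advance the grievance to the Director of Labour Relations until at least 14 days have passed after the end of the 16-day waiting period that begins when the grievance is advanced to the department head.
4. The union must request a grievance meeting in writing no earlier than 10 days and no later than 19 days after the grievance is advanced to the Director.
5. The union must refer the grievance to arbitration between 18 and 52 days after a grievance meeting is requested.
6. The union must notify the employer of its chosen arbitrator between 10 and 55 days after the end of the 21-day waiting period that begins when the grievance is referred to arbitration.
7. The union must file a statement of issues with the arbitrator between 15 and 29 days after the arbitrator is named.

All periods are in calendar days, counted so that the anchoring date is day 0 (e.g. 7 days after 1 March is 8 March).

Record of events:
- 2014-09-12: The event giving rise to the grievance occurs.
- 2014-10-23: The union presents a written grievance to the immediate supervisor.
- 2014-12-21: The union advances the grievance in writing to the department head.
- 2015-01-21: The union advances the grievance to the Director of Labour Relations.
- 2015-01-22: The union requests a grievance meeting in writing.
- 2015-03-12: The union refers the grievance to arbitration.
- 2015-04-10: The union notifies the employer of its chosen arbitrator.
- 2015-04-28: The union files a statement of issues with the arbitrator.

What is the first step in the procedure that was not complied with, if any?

(1) due by 2014-09-12 + 45 days = 2014-10-27; 2014-10-23 is within that limit.
(2) due by 2014-10-23 + 61 days = 2014-12-23; completed 2014-12-21, before the deadline.
(3) permitted from 2015-01-06 + 14 days = 2015-01-20 onward; done 2015-01-21 — permitted.
(4) the permitted window runs from 2015-01-21 + 10 = 2015-01-31 to 2015-01-21 + 19 = 2015-02-09; done 2015-01-22 — 9 days before the window opened.
The analysis stops there.

Step 4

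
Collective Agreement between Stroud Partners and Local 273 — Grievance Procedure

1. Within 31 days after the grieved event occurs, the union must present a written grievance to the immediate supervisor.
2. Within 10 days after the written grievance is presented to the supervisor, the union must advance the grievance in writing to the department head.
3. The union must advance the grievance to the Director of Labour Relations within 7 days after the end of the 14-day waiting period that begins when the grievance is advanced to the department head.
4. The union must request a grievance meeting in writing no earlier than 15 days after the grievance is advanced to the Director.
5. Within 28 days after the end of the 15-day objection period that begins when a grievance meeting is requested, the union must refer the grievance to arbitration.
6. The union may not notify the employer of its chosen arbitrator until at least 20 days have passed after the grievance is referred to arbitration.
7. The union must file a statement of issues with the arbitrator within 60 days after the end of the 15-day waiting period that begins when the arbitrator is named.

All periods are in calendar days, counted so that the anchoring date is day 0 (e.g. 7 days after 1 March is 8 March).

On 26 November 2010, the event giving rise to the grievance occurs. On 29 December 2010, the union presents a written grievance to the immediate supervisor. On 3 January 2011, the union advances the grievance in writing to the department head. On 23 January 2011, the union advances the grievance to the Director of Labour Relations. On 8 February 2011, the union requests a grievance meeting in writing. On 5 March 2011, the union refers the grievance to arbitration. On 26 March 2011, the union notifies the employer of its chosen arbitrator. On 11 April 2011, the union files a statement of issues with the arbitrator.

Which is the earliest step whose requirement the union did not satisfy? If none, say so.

Step 1: 31 days after 26 November 2010 (when the grieved event occurs) is 27 December 2010; 29 December 2010 misses that deadline by 2 days.
The analysis stops there.

Step 1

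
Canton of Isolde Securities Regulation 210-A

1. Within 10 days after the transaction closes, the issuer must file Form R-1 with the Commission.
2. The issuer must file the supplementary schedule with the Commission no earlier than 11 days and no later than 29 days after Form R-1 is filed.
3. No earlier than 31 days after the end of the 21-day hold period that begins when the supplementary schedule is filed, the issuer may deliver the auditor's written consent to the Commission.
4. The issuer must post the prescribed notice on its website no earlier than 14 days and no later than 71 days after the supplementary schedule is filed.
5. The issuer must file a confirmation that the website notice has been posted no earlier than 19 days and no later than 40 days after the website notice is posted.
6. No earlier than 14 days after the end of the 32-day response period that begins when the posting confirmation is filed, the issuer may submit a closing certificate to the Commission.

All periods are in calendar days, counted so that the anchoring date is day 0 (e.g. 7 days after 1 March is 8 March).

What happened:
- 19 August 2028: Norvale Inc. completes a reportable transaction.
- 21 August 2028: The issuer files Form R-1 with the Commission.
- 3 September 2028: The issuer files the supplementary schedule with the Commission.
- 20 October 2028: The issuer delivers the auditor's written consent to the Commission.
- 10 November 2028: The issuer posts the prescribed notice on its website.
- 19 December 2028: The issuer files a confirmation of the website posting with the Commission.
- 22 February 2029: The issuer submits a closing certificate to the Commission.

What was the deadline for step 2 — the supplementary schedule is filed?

19 September 2028

Step 2 runs from 21 August 2028, when Form R-1 is filed. The window is 11–29 days after 21 August 2028; it closes on 19 September 2028.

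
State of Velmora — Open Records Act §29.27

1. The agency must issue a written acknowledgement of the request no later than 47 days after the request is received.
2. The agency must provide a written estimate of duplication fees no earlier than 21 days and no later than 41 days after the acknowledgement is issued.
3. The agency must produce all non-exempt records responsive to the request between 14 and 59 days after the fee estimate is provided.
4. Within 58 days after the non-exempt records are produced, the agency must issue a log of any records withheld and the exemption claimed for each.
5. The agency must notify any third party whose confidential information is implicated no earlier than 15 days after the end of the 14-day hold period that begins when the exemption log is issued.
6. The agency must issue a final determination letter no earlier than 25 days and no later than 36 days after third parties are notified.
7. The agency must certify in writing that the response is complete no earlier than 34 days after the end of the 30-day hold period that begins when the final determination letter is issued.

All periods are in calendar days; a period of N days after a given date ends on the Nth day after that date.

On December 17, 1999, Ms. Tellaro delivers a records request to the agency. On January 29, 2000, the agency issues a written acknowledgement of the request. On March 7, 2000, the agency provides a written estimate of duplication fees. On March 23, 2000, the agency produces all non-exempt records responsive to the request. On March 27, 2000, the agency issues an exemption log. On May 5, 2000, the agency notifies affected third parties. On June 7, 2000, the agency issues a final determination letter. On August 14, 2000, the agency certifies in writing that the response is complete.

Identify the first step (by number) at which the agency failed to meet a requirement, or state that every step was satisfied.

None — every step was satisfied

Step 1: 47 days after December 17, 1999 (when the request is received) is February 2, 2000; completed January 29, 2000, before the deadline.
Step 2: the window is 21–41 days after January 29, 2000 (when the acknowledgement is issued), so February 19, 2000 through March 10, 2000; March 7, 2000 falls inside that range.
Step 3: the window is 14–59 days after March 7, 2000 (when the fee estimate is provided), so March 21, 2000 through May 5, 2000; done March 23, 2000 — within the window.
Step 4: 58 days after March 23, 2000 (when the non-exempt records are produced) is May 20, 2000; done March 27, 2000 — timely.
Step 5: the earliest permitted date is 15 days after April 10, 2000 (end of the 14-day hold period, which began when the exemption log is issued on March 27, 2000), i.e. April 25, 2000; May 5, 2000 is on or after that date.
Step 6: the window is 25–36 days after May 5, 2000 (when third parties are notified), so May 30, 2000 through June 10, 2000; done June 7, 2000 — within the window.
Step 7: the earliest permitted date is 34 days after July 7, 2000 (end of the 30-day hold period, which began when the final determination letter is issued on June 7, 2000), i.e. August 10, 2000; done August 14, 2000, after the minimum wait.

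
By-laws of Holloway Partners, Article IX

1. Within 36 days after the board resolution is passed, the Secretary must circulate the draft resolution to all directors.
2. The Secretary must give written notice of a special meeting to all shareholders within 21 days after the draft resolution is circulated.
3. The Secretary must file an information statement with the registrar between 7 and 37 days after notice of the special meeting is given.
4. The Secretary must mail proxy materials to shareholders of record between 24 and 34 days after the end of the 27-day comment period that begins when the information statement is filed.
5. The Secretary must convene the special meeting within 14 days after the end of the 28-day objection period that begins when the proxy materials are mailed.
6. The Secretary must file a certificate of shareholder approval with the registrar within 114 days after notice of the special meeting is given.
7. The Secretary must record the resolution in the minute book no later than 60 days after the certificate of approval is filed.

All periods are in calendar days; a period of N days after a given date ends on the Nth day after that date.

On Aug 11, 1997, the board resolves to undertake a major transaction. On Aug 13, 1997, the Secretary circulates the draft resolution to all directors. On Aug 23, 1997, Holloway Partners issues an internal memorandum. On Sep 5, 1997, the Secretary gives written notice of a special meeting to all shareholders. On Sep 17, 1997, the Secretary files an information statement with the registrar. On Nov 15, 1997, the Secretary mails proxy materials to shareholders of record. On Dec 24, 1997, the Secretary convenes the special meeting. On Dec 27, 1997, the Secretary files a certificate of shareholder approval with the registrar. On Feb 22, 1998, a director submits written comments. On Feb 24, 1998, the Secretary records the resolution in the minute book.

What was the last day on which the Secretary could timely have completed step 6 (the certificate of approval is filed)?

Step 6 runs from Sep 5, 1997, when notice of the special meeting is given. 114 days after Sep 5, 1997 is Dec 28, 1997.

Dec 28, 1997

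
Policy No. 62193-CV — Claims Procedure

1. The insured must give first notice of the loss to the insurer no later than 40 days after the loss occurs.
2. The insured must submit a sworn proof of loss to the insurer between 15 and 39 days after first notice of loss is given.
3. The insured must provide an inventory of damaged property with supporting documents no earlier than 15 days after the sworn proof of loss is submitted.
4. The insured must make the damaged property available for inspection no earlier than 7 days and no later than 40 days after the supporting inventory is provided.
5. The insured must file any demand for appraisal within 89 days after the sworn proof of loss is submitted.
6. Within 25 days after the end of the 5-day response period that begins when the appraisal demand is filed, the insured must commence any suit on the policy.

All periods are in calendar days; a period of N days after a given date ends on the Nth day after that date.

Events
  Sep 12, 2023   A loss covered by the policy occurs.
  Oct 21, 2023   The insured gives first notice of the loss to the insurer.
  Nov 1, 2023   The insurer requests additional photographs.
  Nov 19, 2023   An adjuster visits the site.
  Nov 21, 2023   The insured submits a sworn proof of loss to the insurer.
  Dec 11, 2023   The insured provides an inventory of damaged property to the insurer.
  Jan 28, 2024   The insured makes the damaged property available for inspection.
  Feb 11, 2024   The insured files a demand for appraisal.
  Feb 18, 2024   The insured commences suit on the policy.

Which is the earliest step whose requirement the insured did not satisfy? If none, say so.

(1) due by Sep 12, 2023 + 40 days = Oct 22, 2023; done Oct 21, 2023 — timely.
(2) the permitted window runs from Oct 21, 2023 + 15 = Nov 5, 2023 to Oct 21, 2023 + 39 = Nov 29, 2023; done Nov 21, 2023, which is between those dates.
(3) permitted from Nov 21, 2023 + 15 days = Dec 6, 2023 onward; done Dec 11, 2023 — permitted.
(4) the permitted window runs from Dec 11, 2023 + 7 = Dec 18, 2023 to Dec 11, 2023 + 40 = Jan 20, 2024; Jan 28, 2024 is 8 days past the end of the window.
No need to go further; step 4 was not satisfied.

Step 4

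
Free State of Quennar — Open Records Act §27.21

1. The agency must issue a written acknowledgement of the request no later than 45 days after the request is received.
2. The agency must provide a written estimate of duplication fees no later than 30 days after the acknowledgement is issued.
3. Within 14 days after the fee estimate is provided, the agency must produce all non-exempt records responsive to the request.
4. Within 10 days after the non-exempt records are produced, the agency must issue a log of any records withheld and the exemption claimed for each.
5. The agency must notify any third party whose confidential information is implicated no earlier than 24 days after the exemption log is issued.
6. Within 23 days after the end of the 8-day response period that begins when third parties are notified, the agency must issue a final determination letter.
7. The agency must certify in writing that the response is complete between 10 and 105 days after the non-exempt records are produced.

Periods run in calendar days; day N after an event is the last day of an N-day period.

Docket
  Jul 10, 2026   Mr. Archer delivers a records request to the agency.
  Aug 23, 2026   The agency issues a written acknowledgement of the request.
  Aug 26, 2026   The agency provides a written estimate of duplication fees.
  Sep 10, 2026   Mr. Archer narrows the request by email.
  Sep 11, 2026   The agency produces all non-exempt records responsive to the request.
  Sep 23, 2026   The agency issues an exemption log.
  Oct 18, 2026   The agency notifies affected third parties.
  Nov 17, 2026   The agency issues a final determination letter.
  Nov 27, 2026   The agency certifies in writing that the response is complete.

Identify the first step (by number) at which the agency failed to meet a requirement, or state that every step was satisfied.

Step 1: 45 days after Jul 10, 2026 (when the request is received) is Aug 24, 2026; completed Aug 23, 2026, before the deadline.
Step 2: 30 days after Aug 23, 2026 (when the acknowledgement is issued) is Sep 22, 2026; done Aug 26, 2026 — timely.
Step 3: 14 days after Aug 26, 2026 (when the fee estimate is provided) is Sep 9, 2026; done Sep 11, 2026 — 2 days late.

Step 3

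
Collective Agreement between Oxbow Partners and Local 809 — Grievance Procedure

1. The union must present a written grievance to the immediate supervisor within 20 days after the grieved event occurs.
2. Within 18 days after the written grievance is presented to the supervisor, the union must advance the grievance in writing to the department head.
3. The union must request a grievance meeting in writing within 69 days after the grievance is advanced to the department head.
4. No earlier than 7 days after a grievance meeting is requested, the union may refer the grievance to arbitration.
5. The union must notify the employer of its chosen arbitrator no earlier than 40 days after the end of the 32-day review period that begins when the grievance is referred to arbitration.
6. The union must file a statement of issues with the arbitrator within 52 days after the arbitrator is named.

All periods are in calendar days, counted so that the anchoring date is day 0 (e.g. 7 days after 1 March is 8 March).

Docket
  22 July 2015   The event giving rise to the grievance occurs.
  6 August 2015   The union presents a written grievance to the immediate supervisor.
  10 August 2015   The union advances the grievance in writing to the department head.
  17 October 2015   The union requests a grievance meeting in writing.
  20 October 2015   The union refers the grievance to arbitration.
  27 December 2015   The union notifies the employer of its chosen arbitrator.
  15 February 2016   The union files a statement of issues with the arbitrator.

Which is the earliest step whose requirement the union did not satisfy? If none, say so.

Step 1: 20 days after 22 July 2015 (when the grieved event occurs) is 11 August 2015; 6 August 2015 is within that limit.
Step 2: 18 days after 6 August 2015 (when the written grievance is presented to the supervisor) is 24 August 2015; completed 10 August 2015, before the deadline.
Step 3: 69 days after 10 August 2015 (when the grievance is advanced to the department head) is 18 October 2015; 17 October 2015 is within that limit.
Step 4: the earliest permitted date is 7 days after 17 October 2015 (when a grievance meeting is requested), i.e. 24 October 2015; done 20 October 2015 — 4 days too early.
No need to go further; step 4 was not satisfied.

Step 4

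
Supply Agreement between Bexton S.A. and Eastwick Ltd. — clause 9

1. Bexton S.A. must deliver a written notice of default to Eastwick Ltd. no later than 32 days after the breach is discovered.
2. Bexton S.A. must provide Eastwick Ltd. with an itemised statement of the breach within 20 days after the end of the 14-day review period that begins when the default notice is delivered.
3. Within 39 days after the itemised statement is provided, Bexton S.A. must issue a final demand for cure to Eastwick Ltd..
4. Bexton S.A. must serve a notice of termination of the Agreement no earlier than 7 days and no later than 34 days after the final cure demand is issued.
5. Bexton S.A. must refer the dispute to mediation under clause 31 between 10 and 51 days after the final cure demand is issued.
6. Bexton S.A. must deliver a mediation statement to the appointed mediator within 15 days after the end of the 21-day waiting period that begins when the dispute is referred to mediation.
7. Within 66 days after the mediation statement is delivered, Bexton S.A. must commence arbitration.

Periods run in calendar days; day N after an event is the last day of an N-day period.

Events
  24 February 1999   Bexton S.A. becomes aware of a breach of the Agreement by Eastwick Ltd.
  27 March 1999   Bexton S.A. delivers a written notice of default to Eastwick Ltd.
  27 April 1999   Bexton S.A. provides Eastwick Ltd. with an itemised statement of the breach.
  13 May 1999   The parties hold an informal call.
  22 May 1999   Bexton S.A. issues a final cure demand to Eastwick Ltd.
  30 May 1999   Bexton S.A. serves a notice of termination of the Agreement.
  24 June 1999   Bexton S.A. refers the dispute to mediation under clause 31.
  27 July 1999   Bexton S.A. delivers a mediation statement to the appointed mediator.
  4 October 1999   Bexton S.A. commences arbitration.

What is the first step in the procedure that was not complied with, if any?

Step 1 — counting 32 days from 24 February 1999 (when the breach is discovered) gives a deadline of 28 March 1999; completed 27 March 1999, before the deadline.
Step 2 — counting 20 days from 10 April 1999 (end of the 14-day review period, which began when the default notice is delivered on 27 March 1999) gives a deadline of 30 April 1999; completed 27 April 1999, before the deadline.
Step 3 — counting 39 days from 27 April 1999 (when the itemised statement is provided) gives a deadline of 5 June 1999; completed 22 May 1999, before the deadline.
Step 4 — 7 and 34 days from 22 May 1999 (when the final cure demand is issued) are 29 May 1999 and 25 June 1999 respectively; done 30 May 1999, which is between those dates.
Step 5 — 10 and 51 days from 22 May 1999 (when the final cure demand is issued) are 1 June 1999 and 12 July 1999 respectively; 24 June 1999 falls inside that range.
Step 6 — counting 15 days from 15 July 1999 (end of the 21-day waiting period, which began when the dispute is referred to mediation on 24 June 1999) gives a deadline of 30 July 1999; 27 July 1999 is within that limit.
Step 7 — counting 66 days from 27 July 1999 (when the mediation statement is delivered) gives a deadline of 1 October 1999; 4 October 1999 misses that deadline by 3 days.
No need to go further; step 7 was not satisfied.

Step 7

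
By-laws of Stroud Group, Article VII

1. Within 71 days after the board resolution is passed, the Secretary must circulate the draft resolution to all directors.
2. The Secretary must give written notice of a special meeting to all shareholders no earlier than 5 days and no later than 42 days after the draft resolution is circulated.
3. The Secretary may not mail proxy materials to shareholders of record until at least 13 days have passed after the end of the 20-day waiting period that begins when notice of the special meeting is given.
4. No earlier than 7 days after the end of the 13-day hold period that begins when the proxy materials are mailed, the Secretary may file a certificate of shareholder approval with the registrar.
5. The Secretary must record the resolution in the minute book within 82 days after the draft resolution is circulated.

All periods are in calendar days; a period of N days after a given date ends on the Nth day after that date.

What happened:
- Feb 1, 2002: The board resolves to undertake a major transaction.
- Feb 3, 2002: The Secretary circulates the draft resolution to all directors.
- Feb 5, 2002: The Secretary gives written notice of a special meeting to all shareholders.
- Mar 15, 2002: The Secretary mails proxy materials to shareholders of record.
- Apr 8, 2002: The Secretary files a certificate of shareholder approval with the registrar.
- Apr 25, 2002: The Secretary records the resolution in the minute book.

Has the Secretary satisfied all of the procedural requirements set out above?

No

Step 1 — counting 71 days from Feb 1, 2002 (when the board resolution is passed) gives a deadline of Apr 13, 2002; Feb 3, 2002 is within that limit.
Step 2 — 5 and 42 days from Feb 3, 2002 (when the draft resolution is circulated) are Feb 8, 2002 and Mar 17, 2002 respectively; Feb 5, 2002 is 3 days too early.
That is the first point of non-compliance.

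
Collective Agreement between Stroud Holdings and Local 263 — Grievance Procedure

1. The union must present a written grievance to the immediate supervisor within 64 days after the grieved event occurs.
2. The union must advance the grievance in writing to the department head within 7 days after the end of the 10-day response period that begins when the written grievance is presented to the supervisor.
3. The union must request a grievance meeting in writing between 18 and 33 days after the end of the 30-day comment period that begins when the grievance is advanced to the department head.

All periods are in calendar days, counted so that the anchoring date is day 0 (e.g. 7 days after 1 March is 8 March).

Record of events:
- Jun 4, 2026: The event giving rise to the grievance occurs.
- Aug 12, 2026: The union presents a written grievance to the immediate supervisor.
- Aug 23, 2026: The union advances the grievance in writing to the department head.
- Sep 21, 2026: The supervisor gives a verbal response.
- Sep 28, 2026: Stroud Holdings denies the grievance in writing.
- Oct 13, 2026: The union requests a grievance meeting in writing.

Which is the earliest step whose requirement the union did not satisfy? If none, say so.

(1) due by Jun 4, 2026 + 64 days = Aug 7, 2026; not done until Aug 12, 2026, 5 days after the deadline.
That is the first point of non-compliance.

Step 1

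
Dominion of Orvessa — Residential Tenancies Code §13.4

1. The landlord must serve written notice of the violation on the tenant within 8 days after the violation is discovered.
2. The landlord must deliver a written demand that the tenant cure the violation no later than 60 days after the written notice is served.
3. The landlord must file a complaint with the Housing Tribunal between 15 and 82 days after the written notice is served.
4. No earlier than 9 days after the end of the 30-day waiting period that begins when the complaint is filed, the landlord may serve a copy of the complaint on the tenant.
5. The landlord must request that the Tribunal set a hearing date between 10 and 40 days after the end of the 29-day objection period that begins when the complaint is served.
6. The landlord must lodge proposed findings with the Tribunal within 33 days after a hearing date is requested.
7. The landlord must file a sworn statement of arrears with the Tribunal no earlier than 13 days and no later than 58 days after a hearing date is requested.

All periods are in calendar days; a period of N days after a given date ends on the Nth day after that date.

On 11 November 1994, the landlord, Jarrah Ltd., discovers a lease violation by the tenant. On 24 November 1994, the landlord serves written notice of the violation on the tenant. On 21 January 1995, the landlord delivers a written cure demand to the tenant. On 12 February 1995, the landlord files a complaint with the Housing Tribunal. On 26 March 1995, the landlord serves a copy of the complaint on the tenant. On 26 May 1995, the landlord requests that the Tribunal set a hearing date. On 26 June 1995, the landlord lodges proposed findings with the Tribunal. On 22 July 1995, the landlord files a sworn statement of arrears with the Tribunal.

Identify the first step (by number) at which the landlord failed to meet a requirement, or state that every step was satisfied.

Step 1

Step 1 — counting 8 days from 11 November 1994 (when the violation is discovered) gives a deadline of 19 November 1994; 24 November 1994 misses that deadline by 5 days.
Later steps need not be reached.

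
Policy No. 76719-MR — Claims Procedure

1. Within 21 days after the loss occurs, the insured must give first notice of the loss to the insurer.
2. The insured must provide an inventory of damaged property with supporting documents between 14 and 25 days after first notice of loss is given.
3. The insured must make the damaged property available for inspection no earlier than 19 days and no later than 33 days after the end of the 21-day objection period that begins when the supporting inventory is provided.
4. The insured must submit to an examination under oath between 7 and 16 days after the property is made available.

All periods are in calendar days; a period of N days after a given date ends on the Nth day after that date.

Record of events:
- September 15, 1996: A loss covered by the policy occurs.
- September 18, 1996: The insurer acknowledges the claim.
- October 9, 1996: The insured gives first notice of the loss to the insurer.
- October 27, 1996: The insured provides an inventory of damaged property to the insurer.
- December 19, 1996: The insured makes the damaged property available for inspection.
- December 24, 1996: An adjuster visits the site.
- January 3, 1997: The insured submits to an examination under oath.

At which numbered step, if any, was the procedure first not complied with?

Step 1 — counting 21 days from September 15, 1996 (when the loss occurs) gives a deadline of October 6, 1996; not done until October 9, 1996, 3 days after the deadline.
The analysis stops there.

Step 1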